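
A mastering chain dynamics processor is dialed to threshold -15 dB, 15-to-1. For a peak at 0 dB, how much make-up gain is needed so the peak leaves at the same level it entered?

14 dB

Overshoot 15 dB → 15/15 = 1 dB after compression, so the compressed level is -15 + 1 = -14 dB.
Make-up = target − compressed = 0 − (-14) = 14 dB.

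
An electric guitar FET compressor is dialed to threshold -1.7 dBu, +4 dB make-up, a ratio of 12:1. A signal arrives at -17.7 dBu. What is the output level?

-13.7 dBu

-17.7 dBu is 16 dB below the -1.7 dBu threshold, so no gain reduction is applied.
Make-up gain adds 4 dB: -17.7 + 4 = -13.7 dBu.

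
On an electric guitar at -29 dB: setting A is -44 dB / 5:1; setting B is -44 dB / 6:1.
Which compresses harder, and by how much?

A: GR = 15 − 15/5 = 12 dB.
B: GR = 15 − 15/6 = 12.5 dB.
Difference: 0.5 dB in favour of B.

B, by 0.5 dB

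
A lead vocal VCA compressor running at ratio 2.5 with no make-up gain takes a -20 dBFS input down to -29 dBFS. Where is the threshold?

Gain reduction = -20 − (-29) = 9 dB; output overshoot = GR / (R − 1) = 9 / 1.5 = 6 dB.
Threshold = output − output overshoot = -29 − 6 = -35 dBFS.

-35 dBFS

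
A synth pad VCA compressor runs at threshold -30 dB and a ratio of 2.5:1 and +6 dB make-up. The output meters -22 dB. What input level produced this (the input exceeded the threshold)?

-25 dB

Before make-up, the level was -22 − 6 = -28 dB.
The compressed level sits -28 − (-30) = 2 dB over threshold.
Undo the ratio: input overshoot = 2 × 2.5 = 5 dB, giving input = -25 dB.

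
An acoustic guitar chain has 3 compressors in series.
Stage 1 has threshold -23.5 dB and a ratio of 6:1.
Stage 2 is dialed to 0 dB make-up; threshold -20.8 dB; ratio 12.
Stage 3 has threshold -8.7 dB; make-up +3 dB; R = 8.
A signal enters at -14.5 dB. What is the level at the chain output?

Stage 1: overshoot 9 dB → 9/6 = 1.5 dB → -22 dB.
Stage 2: -22 dB is at or below the -20.8 dB threshold — no compression; output -22 dB.
Stage 3: -22 dB ≤ -8.7 dB, so stage 3 doesn't engage; make-up brings it to -19 dB.

-19 dB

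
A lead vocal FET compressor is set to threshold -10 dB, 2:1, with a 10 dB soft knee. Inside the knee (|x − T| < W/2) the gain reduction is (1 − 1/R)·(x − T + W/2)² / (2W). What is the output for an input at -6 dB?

-8.025 dB

x − T + W/2 = -6 − (-10) + 5 = 9.
GR = (1 − 1/2) × 9² / 20 = 0.5 × 81 / 20 = 2.025 dB.
Output = -6 − 2.025 = -8.025 dB.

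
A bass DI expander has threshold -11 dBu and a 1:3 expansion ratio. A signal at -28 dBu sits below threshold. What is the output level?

-62 dBu

Below threshold, a 1:3 expander applies gain = (3−1)×(T − x) of attenuation.
(3−1) × 17 = 34 dB, so output = -28 − 34 = -62 dBu.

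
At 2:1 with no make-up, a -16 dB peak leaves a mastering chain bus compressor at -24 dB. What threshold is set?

Input is 16 dB above T (since output overshoot × R = input overshoot: (-24 − T)·2 = -16 − T gives T = -32 dB).
Check: -32 + (-16 − (-32))/2 = -32 + 8 = -24 dB. ✓

-32 dB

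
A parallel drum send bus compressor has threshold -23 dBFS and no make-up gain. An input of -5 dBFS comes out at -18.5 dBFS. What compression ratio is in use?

4:1

Input overshoot = -5 − (-23) = 18 dB; output overshoot = -18.5 − (-23) = 4.5 dB.
Ratio = 18 / 4.5 = 4.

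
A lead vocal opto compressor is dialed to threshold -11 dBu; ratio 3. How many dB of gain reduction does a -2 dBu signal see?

The signal is 9 dB above threshold.
A 3:1 ratio leaves 3 dB of that excess.
So the signal is attenuated by 9 − 3 = 6 dB.

6 dB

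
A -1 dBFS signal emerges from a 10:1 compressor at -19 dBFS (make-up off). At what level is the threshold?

Gain reduction = -1 − (-19) = 18 dB; output overshoot = GR / (R − 1) = 18 / 9 = 2 dB.
Threshold = output − output overshoot = -19 − 2 = -21 dBFS.

-21 dBFS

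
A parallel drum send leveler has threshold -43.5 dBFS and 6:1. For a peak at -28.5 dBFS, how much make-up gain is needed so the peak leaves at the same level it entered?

Without make-up, output = threshold + overshoot/6 = -43.5 + 2.5 = -41 dBFS.
Gap to target: 12.5 dB.

12.5 dB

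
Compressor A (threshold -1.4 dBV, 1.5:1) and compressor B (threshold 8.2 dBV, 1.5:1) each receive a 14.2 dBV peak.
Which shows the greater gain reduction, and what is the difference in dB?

A, by 3.2 dB

A: overshoot 15.6 dB → output overshoot 10.4 dB → GR 5.2 dB.
B: overshoot 6 dB → output overshoot 4 dB → GR 2 dB.
Difference: 3.2 dB in favour of A.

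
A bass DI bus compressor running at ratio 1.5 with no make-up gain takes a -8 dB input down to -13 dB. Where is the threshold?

-23 dB

Gain reduction = -8 − (-13) = 5 dB; output overshoot = GR / (R − 1) = 5 / 0.5 = 10 dB.
Threshold = output − output overshoot = -13 − 10 = -23 dB.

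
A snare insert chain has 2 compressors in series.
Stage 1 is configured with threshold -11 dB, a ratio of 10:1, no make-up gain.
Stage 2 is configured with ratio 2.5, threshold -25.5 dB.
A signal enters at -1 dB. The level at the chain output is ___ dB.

Stage 1: 10 dB above -11 dB, reduced 10:1 to 1 dB above → -10 dB.
Stage 2: -10 dB is 15.5 dB over -25.5 dB; at 2.5:1 that becomes 6.2 dB over, giving -19.3 dB.

-19.3 dB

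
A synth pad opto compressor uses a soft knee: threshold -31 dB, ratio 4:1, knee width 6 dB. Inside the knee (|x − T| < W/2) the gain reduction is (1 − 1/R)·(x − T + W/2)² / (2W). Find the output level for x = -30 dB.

-31 dB

x − T + W/2 = -30 − (-31) + 3 = 4.
GR = (1 − 1/4) × 4² / 12 = 0.75 × 16 / 12 = 1 dB.
Output = -30 − 1 = -31 dB.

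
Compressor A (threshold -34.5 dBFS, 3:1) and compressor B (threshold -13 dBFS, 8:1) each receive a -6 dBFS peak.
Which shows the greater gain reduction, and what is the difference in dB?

A: GR = 28.5 − 28.5/3 = 19 dB.
B: GR = 7 − 7/8 = 6.125 dB.
A reduces 12.875 dB more.

A, by 12.875 dB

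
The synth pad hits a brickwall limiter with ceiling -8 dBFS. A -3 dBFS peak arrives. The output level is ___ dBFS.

At ∞:1, everything above -8 dBFS is held at the ceiling.

-8 dBFS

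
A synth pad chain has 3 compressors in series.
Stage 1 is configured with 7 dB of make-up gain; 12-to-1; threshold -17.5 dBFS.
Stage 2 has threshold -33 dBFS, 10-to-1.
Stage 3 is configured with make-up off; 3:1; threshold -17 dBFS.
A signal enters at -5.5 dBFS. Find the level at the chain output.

Stage 1: 12 dB above -17.5 dBFS, reduced 12:1 to 1 dB above → -16.5 dBFS; +7 dB make-up → -9.5 dBFS.
Stage 2: -9.5 dBFS is 23.5 dB over -33 dBFS; at 10:1 that becomes 2.35 dB over, giving -30.65 dBFS.
Stage 3: -30.65 dBFS ≤ -17 dBFS, so stage 3 doesn't engage; output -30.65 dBFS.

-30.65 dBFS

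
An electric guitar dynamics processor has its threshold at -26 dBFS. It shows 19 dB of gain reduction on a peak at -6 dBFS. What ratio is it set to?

Input overshoot = -6 − (-26) = 20 dB.
Output overshoot = 20 − 19 = 1 dB.
Ratio = input overshoot / output overshoot = 20 / 1 = 20.

20:1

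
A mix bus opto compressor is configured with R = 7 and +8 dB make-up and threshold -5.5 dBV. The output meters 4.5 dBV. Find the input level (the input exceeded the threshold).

Before make-up, the level was 4.5 − 8 = -3.5 dBV.
The compressed level sits -3.5 − (-5.5) = 2 dB over threshold.
Input overshoot = R × output overshoot = 14 dB → input = -5.5 + 14 = 8.5 dBV.

8.5 dBV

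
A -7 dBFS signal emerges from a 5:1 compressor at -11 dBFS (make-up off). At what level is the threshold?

Input is 5 dB above T (since output overshoot × R = input overshoot: (-11 − T)·5 = -7 − T gives T = -12 dBFS).
Check: -12 + (-7 − (-12))/5 = -12 + 1 = -11 dBFS. ✓

-12 dBFS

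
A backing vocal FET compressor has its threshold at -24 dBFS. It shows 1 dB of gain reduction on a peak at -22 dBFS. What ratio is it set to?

Input overshoot = -22 − (-24) = 2 dB.
Output overshoot = 2 − 1 = 1 dB.
Ratio = input overshoot / output overshoot = 2 / 1 = 2.

2:1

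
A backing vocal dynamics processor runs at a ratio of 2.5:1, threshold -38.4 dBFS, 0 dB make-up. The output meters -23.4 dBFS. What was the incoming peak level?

-0.9 dBFS

Post-compression overshoot = -23.4 − (-38.4) = 15 dB.
Input overshoot = R × output overshoot = 37.5 dB → input = -38.4 + 37.5 = -0.9 dBFS.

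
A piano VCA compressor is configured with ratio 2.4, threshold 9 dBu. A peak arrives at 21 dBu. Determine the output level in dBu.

21 dBu sits 12 dB over threshold.
2.4:1 compression reduces that to 12/2.4 = 5 dB over.
So the level is 9 + 5 = 14 dBu.

14 dBu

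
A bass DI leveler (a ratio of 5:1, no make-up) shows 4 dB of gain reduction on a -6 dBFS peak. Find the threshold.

Gain reduction = -6 − (-10) = 4 dB; output overshoot = GR / (R − 1) = 4 / 4 = 1 dB.
Threshold = output − output overshoot = -10 − 1 = -11 dBFS.

-11 dBFS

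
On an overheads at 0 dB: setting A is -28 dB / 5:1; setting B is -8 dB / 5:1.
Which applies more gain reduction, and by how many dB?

A, by 16 dB

A: 28 dB over, compressed to 5.6 dB over, so 22.4 dB of GR.
B: 8 dB over, compressed to 1.6 dB over, so 6.4 dB of GR.
A applies 16 dB more gain reduction.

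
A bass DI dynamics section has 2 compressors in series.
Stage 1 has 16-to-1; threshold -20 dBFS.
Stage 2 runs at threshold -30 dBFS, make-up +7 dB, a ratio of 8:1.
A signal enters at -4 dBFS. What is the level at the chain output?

-21.625 dBFS

Stage 1: -4 dBFS is 16 dB over -20 dBFS; at 16:1 that becomes 1 dB over, giving -19 dBFS.
Stage 2: 11 dB above -30 dBFS, reduced 8:1 to 1.375 dB above → -28.625 dBFS; +7 dB make-up → -21.625 dBFS.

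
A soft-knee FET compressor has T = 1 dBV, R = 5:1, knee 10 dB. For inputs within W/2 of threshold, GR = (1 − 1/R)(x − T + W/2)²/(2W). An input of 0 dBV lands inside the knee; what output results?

-0.64 dBV

x − T + W/2 = 0 − 1 + 5 = 4.
GR = (1 − 1/5) × 4² / 20 = 0.8 × 16 / 20 = 0.64 dB.
Output = 0 − 0.64 = -0.64 dBV.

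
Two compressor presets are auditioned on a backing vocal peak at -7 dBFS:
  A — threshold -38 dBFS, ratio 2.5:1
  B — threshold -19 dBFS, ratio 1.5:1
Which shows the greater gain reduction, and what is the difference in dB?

A: overshoot 31 dB → output overshoot 12.4 dB → GR 18.6 dB.
B: overshoot 12 dB → output overshoot 8 dB → GR 4 dB.
Difference: 14.6 dB in favour of A.

A, by 14.6 dB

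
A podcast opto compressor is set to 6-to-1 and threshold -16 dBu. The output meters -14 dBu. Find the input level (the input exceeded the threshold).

-4 dBu

The compressed level sits -14 − (-16) = 2 dB over threshold.
Before 6:1 compression the overshoot was 2 × 6 = 12 dB, so input = -16 + 12 = -4 dBu.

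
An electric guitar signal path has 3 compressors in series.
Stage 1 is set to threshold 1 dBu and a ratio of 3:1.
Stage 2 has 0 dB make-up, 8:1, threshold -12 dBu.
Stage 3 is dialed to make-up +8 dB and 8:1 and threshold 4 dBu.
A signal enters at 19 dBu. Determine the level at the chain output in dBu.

-1.625 dBu

Stage 1: 19 dBu is 18 dB over 1 dBu; at 3:1 that becomes 6 dB over, giving 7 dBu.
Stage 2: 7 dBu is 19 dB over -12 dBu; at 8:1 that becomes 2.375 dB over, giving -9.625 dBu.
Stage 3: below threshold (-9.625 ≤ 4); passes unchanged; make-up brings it to -1.625 dBu.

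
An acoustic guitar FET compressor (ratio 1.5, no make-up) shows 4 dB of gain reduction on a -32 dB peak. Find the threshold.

Gain reduction = -32 − (-36) = 4 dB; output overshoot = GR / (R − 1) = 4 / 0.5 = 8 dB.
Threshold = output − output overshoot = -36 − 8 = -44 dB.

-44 dB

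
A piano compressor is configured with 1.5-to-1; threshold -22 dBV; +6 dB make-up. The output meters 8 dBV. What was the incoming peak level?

14 dBV

Remove make-up: 8 − 6 = 2 dBV.
Post-compression overshoot = 2 − (-22) = 24 dB.
Input overshoot = R × output overshoot = 36 dB → input = -22 + 36 = 14 dBV.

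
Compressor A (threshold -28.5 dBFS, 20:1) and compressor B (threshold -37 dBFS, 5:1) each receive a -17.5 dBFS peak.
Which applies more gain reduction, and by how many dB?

A: overshoot 11 dB → output overshoot 0.55 dB → GR 10.45 dB.
B: overshoot 19.5 dB → output overshoot 3.9 dB → GR 15.6 dB.
B reduces 5.15 dB more.

B, by 5.15 dB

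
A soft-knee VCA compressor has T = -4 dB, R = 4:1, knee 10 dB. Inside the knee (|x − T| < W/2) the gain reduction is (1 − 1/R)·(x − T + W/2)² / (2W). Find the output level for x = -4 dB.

x − T + W/2 = -4 − (-4) + 5 = 5.
GR = (1 − 1/4) × 5² / 20 = 0.75 × 25 / 20 = 0.9375 dB.
Output = -4 − 0.9375 = -4.9375 dB.

-4.9375 dB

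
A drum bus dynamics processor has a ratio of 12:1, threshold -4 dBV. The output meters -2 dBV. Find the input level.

20 dBV

That's 2 dB above the -4 dBV threshold.
Undo the ratio: input overshoot = 2 × 12 = 24 dB, giving input = 20 dBV.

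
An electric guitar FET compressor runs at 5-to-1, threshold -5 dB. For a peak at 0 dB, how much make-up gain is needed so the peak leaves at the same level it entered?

Without make-up, output = threshold + overshoot/5 = -5 + 1 = -4 dB.
Gap to target: 4 dB.

4 dB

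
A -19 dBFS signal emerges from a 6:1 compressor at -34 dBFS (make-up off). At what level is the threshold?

-37 dBFS

Input is 18 dB above T (since output overshoot × R = input overshoot: (-34 − T)·6 = -19 − T gives T = -37 dBFS).
Check: -37 + (-19 − (-37))/6 = -37 + 3 = -34 dBFS. ✓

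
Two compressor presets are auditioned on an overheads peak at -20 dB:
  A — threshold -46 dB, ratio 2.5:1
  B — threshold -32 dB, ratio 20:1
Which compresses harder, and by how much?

A: GR = 26 − 26/2.5 = 15.6 dB.
B: GR = 12 − 12/20 = 11.4 dB.
A applies 4.2 dB more gain reduction.

A, by 4.2 dB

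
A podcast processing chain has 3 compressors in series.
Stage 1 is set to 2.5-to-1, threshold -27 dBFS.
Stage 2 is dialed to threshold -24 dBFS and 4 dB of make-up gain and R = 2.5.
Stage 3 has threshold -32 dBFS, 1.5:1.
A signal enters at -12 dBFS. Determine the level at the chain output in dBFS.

Stage 1: 15 dB above -27 dBFS, reduced 2.5:1 to 6 dB above → -21 dBFS.
Stage 2: overshoot 3 dB → 3/2.5 = 1.2 dB → -22.8 dBFS; +4 dB make-up → -18.8 dBFS.
Stage 3: 13.2 dB above -32 dBFS, reduced 1.5:1 to 8.8 dB above → -23.2 dBFS.

-23.2 dBFS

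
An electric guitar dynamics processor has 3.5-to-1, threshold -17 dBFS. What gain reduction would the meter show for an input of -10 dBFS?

Overshoot = -10 − (-17) = 7 dB.
At 3.5:1, output sits 7/3.5 = 2 dB above threshold.
So the signal is attenuated by 7 − 2 = 5 dB.

5 dB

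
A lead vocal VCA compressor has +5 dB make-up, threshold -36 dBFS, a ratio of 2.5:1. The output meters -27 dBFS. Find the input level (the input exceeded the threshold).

Before make-up, the level was -27 − 5 = -32 dBFS.
The compressed level sits -32 − (-36) = 4 dB over threshold.
Before 2.5:1 compression the overshoot was 4 × 2.5 = 10 dB, so input = -36 + 10 = -26 dBFS.

-26 dBFS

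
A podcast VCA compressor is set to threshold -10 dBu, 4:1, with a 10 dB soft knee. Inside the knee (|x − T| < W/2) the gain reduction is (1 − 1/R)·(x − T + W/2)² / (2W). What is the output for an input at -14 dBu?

x − T + W/2 = -14 − (-10) + 5 = 1.
GR = (1 − 1/4) × 1² / 20 = 0.75 × 1 / 20 = 0.0375 dB.
Output = -14 − 0.0375 = -14.0375 dBu.

-14.0375 dBu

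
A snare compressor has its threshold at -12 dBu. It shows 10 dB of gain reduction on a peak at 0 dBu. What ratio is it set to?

Input overshoot = 0 − (-12) = 12 dB.
Output overshoot = 12 − 10 = 2 dB.
Ratio = input overshoot / output overshoot = 12 / 2 = 6.

6:1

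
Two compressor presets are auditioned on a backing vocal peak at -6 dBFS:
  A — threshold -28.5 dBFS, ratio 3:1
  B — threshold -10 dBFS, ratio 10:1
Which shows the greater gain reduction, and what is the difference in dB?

A: overshoot 22.5 dB → output overshoot 7.5 dB → GR 15 dB.
B: overshoot 4 dB → output overshoot 0.4 dB → GR 3.6 dB.
A applies 11.4 dB more gain reduction.

A, by 11.4 dB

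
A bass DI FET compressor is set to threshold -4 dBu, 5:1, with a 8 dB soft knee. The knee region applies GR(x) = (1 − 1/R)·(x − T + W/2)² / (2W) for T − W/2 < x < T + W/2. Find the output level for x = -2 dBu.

-3.8 dBu

x − T + W/2 = -2 − (-4) + 4 = 6.
GR = (1 − 1/5) × 6² / 16 = 0.8 × 36 / 16 = 1.8 dB.
Output = -2 − 1.8 = -3.8 dBu.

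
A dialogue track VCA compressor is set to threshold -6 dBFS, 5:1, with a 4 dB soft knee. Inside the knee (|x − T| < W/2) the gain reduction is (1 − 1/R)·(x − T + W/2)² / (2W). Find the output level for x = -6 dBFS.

-6.4 dBFS

x − T + W/2 = -6 − (-6) + 2 = 2.
GR = (1 − 1/5) × 2² / 8 = 0.8 × 4 / 8 = 0.4 dB.
Output = -6 − 0.4 = -6.4 dBFS.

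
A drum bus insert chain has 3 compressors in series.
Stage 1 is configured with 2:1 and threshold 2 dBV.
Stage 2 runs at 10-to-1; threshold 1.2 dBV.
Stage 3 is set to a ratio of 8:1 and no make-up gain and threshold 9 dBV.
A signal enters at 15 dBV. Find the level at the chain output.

1.93 dBV

Stage 1: overshoot 13 dB → 13/2 = 6.5 dB → 8.5 dBV.
Stage 2: overshoot 7.3 dB → 7.3/10 = 0.73 dB → 1.93 dBV.
Stage 3: below threshold (1.93 ≤ 9); passes unchanged; output 1.93 dBV.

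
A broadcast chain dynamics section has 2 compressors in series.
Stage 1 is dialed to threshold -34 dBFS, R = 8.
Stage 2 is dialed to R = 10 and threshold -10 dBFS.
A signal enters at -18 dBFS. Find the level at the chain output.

-32 dBFS

Stage 1: 16 dB above -34 dBFS, reduced 8:1 to 2 dB above → -32 dBFS.
Stage 2: below threshold (-32 ≤ -10); passes unchanged; output -32 dBFS.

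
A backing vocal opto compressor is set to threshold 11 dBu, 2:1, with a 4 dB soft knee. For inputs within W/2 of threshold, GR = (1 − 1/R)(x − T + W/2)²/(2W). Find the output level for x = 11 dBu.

x − T + W/2 = 11 − 11 + 2 = 2.
GR = (1 − 1/2) × 2² / 8 = 0.5 × 4 / 8 = 0.25 dB.
Output = 11 − 0.25 = 10.75 dBu.

10.75 dBu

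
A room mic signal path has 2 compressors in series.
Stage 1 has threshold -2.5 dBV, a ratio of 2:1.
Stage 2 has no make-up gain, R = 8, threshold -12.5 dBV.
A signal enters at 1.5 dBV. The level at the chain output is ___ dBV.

Stage 1: overshoot 4 dB → 4/2 = 2 dB → -0.5 dBV.
Stage 2: overshoot 12 dB → 12/8 = 1.5 dB → -11 dBV.

-11 dBV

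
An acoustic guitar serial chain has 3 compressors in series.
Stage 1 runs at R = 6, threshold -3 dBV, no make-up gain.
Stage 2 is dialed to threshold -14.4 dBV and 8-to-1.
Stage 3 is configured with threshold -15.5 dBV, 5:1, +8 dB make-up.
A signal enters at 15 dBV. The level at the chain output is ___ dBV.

Stage 1: 18 dB above -3 dBV, reduced 6:1 to 3 dB above → 0 dBV.
Stage 2: overshoot 14.4 dB → 14.4/8 = 1.8 dB → -12.6 dBV.
Stage 3: overshoot 2.9 dB → 2.9/5 = 0.58 dB → -14.92 dBV; +8 dB make-up → -6.92 dBV.

-6.92 dBV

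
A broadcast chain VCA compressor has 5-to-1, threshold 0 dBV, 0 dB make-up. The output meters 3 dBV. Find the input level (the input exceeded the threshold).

That's 3 dB above the 0 dBV threshold.
Before 5:1 compression the overshoot was 3 × 5 = 15 dB, so input = 0 + 15 = 15 dBV.

15 dBV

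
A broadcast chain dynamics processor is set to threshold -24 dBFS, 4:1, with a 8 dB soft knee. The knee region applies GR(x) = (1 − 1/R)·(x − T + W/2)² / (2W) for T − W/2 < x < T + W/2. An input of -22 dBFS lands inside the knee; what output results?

-23.6875 dBFS

x − T + W/2 = -22 − (-24) + 4 = 6.
GR = (1 − 1/4) × 6² / 16 = 0.75 × 36 / 16 = 1.6875 dB.
Output = -22 − 1.6875 = -23.6875 dBFS.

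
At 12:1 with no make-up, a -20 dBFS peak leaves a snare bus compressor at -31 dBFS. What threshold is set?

Let T be the threshold. Output overshoot = (input overshoot)/R, so -31 − T = (-20 − T)/12.
12·(-31 − T) = -20 − T → 11·T = -372 − (-20) = -352.
T = -352/11 = -32 dBFS.

-32 dBFS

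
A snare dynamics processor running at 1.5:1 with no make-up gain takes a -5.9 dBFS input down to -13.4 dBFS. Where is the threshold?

-28.4 dBFS

Input is 22.5 dB above T (since output overshoot × R = input overshoot: (-13.4 − T)·1.5 = -5.9 − T gives T = -28.4 dBFS).
Check: -28.4 + (-5.9 − (-28.4))/1.5 = -28.4 + 15 = -13.4 dBFS. ✓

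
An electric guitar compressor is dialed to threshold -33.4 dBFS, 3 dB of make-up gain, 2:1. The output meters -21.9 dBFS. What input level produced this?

-16.4 dBFS

Stripping the +3 dB make-up gives -24.9 dBFS at the gain stage.
That's 8.5 dB above the -33.4 dBFS threshold.
Undo the ratio: input overshoot = 8.5 × 2 = 17 dB, giving input = -16.4 dBFS.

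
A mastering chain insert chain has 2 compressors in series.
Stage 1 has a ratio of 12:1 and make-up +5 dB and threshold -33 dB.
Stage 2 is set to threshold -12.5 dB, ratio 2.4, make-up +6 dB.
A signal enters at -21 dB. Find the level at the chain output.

-21 dB

Stage 1: -21 dB is 12 dB over -33 dB; at 12:1 that becomes 1 dB over, giving -32 dB; +5 dB make-up → -27 dB.
Stage 2: -27 dB is at or below the -12.5 dB threshold — no compression; make-up brings it to -21 dB.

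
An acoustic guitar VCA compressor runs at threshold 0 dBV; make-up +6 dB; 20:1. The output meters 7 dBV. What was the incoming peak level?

20 dBV

Remove make-up: 7 − 6 = 1 dBV.
The compressed level sits 1 − 0 = 1 dB over threshold.
Before 20:1 compression the overshoot was 1 × 20 = 20 dB, so input = 0 + 20 = 20 dBV.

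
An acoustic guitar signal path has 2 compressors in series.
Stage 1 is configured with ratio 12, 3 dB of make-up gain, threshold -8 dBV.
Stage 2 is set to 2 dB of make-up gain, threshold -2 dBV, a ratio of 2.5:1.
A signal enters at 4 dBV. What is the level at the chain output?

Stage 1: 12 dB above -8 dBV, reduced 12:1 to 1 dB above → -7 dBV; +3 dB make-up → -4 dBV.
Stage 2: below threshold (-4 ≤ -2); passes unchanged; make-up brings it to -2 dBV.

-2 dBV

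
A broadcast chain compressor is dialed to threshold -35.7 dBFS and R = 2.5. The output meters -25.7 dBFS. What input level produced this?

The compressed level sits -25.7 − (-35.7) = 10 dB over threshold.
Undo the ratio: input overshoot = 10 × 2.5 = 25 dB, giving input = -10.7 dBFS.

-10.7 dBFS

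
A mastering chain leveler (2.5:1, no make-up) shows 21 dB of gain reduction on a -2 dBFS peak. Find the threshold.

Gain reduction = -2 − (-23) = 21 dB; output overshoot = GR / (R − 1) = 21 / 1.5 = 14 dB.
Threshold = output − output overshoot = -23 − 14 = -37 dBFS.

-37 dBFS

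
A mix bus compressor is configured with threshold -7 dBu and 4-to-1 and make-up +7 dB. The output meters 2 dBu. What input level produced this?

1 dBu

Before make-up, the level was 2 − 7 = -5 dBu.
Post-compression overshoot = -5 − (-7) = 2 dB.
Undo the ratio: input overshoot = 2 × 4 = 8 dB, giving input = 1 dBu.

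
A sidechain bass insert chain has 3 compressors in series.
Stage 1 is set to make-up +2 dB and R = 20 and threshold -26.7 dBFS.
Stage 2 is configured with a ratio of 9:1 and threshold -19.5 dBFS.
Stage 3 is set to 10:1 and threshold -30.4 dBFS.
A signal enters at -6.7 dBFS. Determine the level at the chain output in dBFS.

-29.73 dBFS

Stage 1: overshoot 20 dB → 20/20 = 1 dB → -25.7 dBFS; +2 dB make-up → -23.7 dBFS.
Stage 2: -23.7 dBFS ≤ -19.5 dBFS, so stage 2 doesn't engage; output -23.7 dBFS.
Stage 3: 6.7 dB above -30.4 dBFS, reduced 10:1 to 0.67 dB above → -29.73 dBFS.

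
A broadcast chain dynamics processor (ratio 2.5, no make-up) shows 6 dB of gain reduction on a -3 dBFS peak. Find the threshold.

-13 dBFS

Let T be the threshold. Output overshoot = (input overshoot)/R, so -9 − T = (-3 − T)/2.5.
2.5·(-9 − T) = -3 − T → 1.5·T = -22.5 − (-3) = -19.5.
T = -19.5/1.5 = -13 dBFS.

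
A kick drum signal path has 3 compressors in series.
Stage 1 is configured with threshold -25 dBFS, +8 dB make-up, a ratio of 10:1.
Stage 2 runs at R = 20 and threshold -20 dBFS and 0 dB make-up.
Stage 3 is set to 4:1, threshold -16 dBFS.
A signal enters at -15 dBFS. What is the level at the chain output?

-19.8 dBFS

Stage 1: overshoot 10 dB → 10/10 = 1 dB → -24 dBFS; +8 dB make-up → -16 dBFS.
Stage 2: -16 dBFS is 4 dB over -20 dBFS; at 20:1 that becomes 0.2 dB over, giving -19.8 dBFS.
Stage 3: below threshold (-19.8 ≤ -16); passes unchanged; output -19.8 dBFS.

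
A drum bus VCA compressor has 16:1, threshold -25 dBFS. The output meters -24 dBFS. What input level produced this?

That's 1 dB above the -25 dBFS threshold.
Input overshoot = R × output overshoot = 16 dB → input = -25 + 16 = -9 dBFS.

-9 dBFS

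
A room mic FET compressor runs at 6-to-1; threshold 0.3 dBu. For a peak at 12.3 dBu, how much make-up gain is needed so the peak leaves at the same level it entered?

10 dB

The peak compresses to 0.3 + 12/6 = 2.3 dBu.
To reach 12.3 dBu requires 12.3 − 2.3 = 10 dB of make-up.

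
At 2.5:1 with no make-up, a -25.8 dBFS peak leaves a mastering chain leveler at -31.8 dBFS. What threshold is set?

Let T be the threshold. Output overshoot = (input overshoot)/R, so -31.8 − T = (-25.8 − T)/2.5.
2.5·(-31.8 − T) = -25.8 − T → 1.5·T = -79.5 − (-25.8) = -53.7.
T = -53.7/1.5 = -35.8 dBFS.

-35.8 dBFS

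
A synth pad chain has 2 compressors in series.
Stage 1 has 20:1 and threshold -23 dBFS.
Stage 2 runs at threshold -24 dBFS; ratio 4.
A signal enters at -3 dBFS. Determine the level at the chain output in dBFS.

-23.5 dBFS

Stage 1: 20 dB above -23 dBFS, reduced 20:1 to 1 dB above → -22 dBFS.
Stage 2: overshoot 2 dB → 2/4 = 0.5 dB → -23.5 dBFS.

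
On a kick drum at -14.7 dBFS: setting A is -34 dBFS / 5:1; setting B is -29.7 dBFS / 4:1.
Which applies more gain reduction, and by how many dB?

A, by 4.19 dB

A: overshoot 19.3 dB → output overshoot 3.86 dB → GR 15.44 dB.
B: overshoot 15 dB → output overshoot 3.75 dB → GR 11.25 dB.
A reduces 4.19 dB more.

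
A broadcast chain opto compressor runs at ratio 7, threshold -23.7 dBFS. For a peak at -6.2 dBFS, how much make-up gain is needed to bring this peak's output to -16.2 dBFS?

5 dB

Without make-up, output = threshold + overshoot/7 = -23.7 + 2.5 = -21.2 dBFS.
Gap to target: 5 dB.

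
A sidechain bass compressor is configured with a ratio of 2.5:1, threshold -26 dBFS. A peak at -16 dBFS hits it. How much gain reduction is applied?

6 dB

-16 dBFS exceeds the threshold by 10 dB.
A 2.5:1 ratio leaves 4 dB of that excess.
Gain reduction = 10 − 4 = 6 dB.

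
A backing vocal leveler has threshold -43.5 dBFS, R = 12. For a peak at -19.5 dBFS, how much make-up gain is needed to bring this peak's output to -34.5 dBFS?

7 dB

Overshoot 24 dB → 24/12 = 2 dB after compression, so the compressed level is -43.5 + 2 = -41.5 dBFS.
Make-up = target − compressed = -34.5 − (-41.5) = 7 dB.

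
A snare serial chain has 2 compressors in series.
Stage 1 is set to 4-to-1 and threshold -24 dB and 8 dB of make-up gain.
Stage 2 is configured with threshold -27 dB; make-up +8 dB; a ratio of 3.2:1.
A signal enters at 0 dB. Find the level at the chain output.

-13.6875 dB

Stage 1: 24 dB above -24 dB, reduced 4:1 to 6 dB above → -18 dB; +8 dB make-up → -10 dB.
Stage 2: -10 dB is 17 dB over -27 dB; at 3.2:1 that becomes 5.3125 dB over, giving -21.6875 dB; +8 dB make-up → -13.6875 dB.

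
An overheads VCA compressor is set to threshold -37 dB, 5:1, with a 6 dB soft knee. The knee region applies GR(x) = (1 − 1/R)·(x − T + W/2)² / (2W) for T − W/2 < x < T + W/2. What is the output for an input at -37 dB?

-37.6 dB

x − T + W/2 = -37 − (-37) + 3 = 3.
GR = (1 − 1/5) × 3² / 12 = 0.8 × 9 / 12 = 0.6 dB.
Output = -37 − 0.6 = -37.6 dB.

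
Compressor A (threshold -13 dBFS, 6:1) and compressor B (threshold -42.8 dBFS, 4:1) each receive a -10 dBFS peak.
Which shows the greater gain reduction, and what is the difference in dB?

B, by 22.1 dB

A: GR = 3 − 3/6 = 2.5 dB.
B: GR = 32.8 − 32.8/4 = 24.6 dB.
B applies 22.1 dB more gain reduction.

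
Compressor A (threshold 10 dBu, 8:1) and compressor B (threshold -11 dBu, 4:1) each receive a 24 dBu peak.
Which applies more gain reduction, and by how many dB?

A: overshoot 14 dB → output overshoot 1.75 dB → GR 12.25 dB.
B: overshoot 35 dB → output overshoot 8.75 dB → GR 26.25 dB.
Difference: 14 dB in favour of B.

B, by 14 dB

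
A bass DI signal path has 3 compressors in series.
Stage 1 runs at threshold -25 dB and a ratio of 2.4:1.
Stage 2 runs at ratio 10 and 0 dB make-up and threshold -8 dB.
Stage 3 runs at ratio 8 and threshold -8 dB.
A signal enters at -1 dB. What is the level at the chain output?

-15 dB

Stage 1: -1 dB is 24 dB over -25 dB; at 2.4:1 that becomes 10 dB over, giving -15 dB.
Stage 2: -15 dB is at or below the -8 dB threshold — no compression; output -15 dB.
Stage 3: below threshold (-15 ≤ -8); passes unchanged; output -15 dB.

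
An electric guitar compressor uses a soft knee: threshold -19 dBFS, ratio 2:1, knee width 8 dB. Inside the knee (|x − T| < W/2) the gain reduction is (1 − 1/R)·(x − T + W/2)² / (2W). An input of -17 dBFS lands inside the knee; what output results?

x − T + W/2 = -17 − (-19) + 4 = 6.
GR = (1 − 1/2) × 6² / 16 = 0.5 × 36 / 16 = 1.125 dB.
Output = -17 − 1.125 = -18.125 dBFS.

-18.125 dBFS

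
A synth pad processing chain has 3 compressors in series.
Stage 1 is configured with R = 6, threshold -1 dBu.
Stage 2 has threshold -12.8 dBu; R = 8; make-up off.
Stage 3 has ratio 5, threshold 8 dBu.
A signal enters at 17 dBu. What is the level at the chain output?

Stage 1: 18 dB above -1 dBu, reduced 6:1 to 3 dB above → 2 dBu.
Stage 2: 2 dBu is 14.8 dB over -12.8 dBu; at 8:1 that becomes 1.85 dB over, giving -10.95 dBu.
Stage 3: -10.95 dBu is at or below the 8 dBu threshold — no compression; output -10.95 dBu.

-10.95 dBu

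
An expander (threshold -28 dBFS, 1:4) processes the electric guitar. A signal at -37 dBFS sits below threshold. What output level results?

The input is 9 dB below the -28 dBFS threshold.
A 1:4 expander multiplies undershoot by 4: 9 × 4 = 36 dB below threshold.
Output = -28 − 36 = -64 dBFS.

-64 dBFS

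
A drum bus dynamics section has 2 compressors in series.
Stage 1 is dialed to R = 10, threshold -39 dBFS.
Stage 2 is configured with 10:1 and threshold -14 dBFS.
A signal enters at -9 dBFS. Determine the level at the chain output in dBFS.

-36 dBFS

Stage 1: 30 dB above -39 dBFS, reduced 10:1 to 3 dB above → -36 dBFS.
Stage 2: below threshold (-36 ≤ -14); passes unchanged; output -36 dBFS.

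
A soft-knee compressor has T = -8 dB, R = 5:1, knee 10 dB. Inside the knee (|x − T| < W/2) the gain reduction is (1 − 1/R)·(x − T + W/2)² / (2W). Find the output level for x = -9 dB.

x − T + W/2 = -9 − (-8) + 5 = 4.
GR = (1 − 1/5) × 4² / 20 = 0.8 × 16 / 20 = 0.64 dB.
Output = -9 − 0.64 = -9.64 dB.

-9.64 dB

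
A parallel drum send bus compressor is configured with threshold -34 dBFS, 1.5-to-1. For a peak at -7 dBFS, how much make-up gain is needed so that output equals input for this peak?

The peak compresses to -34 + 27/1.5 = -16 dBFS.
To reach -7 dBFS requires -7 − (-16) = 9 dB of make-up.

9 dB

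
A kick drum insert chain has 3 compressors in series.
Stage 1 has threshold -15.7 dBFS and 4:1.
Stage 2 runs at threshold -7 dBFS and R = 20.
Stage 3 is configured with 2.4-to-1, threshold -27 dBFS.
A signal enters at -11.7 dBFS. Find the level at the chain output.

-21.875 dBFS

Stage 1: overshoot 4 dB → 4/4 = 1 dB → -14.7 dBFS.
Stage 2: -14.7 dBFS ≤ -7 dBFS, so stage 2 doesn't engage; output -14.7 dBFS.
Stage 3: 12.3 dB above -27 dBFS, reduced 2.4:1 to 5.125 dB above → -21.875 dBFS.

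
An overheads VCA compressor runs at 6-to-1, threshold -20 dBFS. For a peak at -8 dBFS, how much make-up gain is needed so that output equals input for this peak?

The peak compresses to -20 + 12/6 = -18 dBFS.
To reach -8 dBFS requires -8 − (-18) = 10 dB of make-up.

10 dB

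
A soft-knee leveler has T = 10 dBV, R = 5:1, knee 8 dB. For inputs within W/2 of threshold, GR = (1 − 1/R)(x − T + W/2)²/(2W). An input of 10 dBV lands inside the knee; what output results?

9.2 dBV

x − T + W/2 = 10 − 10 + 4 = 4.
GR = (1 − 1/5) × 4² / 16 = 0.8 × 16 / 16 = 0.8 dB.
Output = 10 − 0.8 = 9.2 dBV.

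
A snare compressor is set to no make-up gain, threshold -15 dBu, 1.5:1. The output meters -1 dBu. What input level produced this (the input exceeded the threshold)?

Post-compression overshoot = -1 − (-15) = 14 dB.
Before 1.5:1 compression the overshoot was 14 × 1.5 = 21 dB, so input = -15 + 21 = 6 dBu.

6 dBu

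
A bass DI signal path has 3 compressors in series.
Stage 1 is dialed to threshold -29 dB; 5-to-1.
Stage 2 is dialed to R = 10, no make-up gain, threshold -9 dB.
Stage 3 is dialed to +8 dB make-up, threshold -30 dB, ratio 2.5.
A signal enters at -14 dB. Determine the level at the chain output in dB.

Stage 1: -14 dB is 15 dB over -29 dB; at 5:1 that becomes 3 dB over, giving -26 dB.
Stage 2: -26 dB is at or below the -9 dB threshold — no compression; output -26 dB.
Stage 3: overshoot 4 dB → 4/2.5 = 1.6 dB → -28.4 dB; +8 dB make-up → -20.4 dB.

-20.4 dB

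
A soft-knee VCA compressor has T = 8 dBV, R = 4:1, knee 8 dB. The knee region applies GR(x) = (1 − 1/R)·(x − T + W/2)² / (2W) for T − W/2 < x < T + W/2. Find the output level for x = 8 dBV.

7.25 dBV

x − T + W/2 = 8 − 8 + 4 = 4.
GR = (1 − 1/4) × 4² / 16 = 0.75 × 16 / 16 = 0.75 dB.
Output = 8 − 0.75 = 7.25 dBV.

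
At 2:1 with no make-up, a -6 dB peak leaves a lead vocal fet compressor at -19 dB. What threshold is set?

Input is 26 dB above T (since output overshoot × R = input overshoot: (-19 − T)·2 = -6 − T gives T = -32 dB).
Check: -32 + (-6 − (-32))/2 = -32 + 13 = -19 dB. ✓

-32 dB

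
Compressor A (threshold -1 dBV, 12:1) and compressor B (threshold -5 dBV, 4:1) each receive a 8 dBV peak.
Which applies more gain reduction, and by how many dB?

B, by 1.5 dB

A: 9 dB over, compressed to 0.75 dB over, so 8.25 dB of GR.
B: 13 dB over, compressed to 3.25 dB over, so 9.75 dB of GR.
B reduces 1.5 dB more.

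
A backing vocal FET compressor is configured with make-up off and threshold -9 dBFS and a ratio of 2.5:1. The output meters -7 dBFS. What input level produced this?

-4 dBFS

Post-compression overshoot = -7 − (-9) = 2 dB.
Undo the ratio: input overshoot = 2 × 2.5 = 5 dB, giving input = -4 dBFS.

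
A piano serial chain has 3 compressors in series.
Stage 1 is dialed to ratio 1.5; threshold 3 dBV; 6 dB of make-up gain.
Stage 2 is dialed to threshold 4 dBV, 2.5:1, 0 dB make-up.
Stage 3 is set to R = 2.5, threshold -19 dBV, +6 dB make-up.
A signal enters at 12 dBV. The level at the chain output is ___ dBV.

Stage 1: overshoot 9 dB → 9/1.5 = 6 dB → 9 dBV; +6 dB make-up → 15 dBV.
Stage 2: overshoot 11 dB → 11/2.5 = 4.4 dB → 8.4 dBV.
Stage 3: overshoot 27.4 dB → 27.4/2.5 = 10.96 dB → -8.04 dBV; +6 dB make-up → -2.04 dBV.

-2.04 dBV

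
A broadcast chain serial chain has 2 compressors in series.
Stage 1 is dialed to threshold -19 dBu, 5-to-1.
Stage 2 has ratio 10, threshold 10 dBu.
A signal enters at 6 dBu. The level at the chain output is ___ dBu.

Stage 1: 25 dB above -19 dBu, reduced 5:1 to 5 dB above → -14 dBu.
Stage 2: -14 dBu ≤ 10 dBu, so stage 2 doesn't engage; output -14 dBu.

-14 dBu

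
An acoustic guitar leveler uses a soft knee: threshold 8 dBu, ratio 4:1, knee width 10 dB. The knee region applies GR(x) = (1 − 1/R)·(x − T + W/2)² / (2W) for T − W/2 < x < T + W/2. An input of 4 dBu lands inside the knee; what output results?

x − T + W/2 = 4 − 8 + 5 = 1.
GR = (1 − 1/4) × 1² / 20 = 0.75 × 1 / 20 = 0.0375 dB.
Output = 4 − 0.0375 = 3.9625 dBu.

3.9625 dBu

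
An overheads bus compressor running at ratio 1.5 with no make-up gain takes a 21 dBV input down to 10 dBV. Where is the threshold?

-12 dBV

Let T be the threshold. Output overshoot = (input overshoot)/R, so 10 − T = (21 − T)/1.5.
1.5·(10 − T) = 21 − T → 0.5·T = 15 − 21 = -6.
T = -6/0.5 = -12 dBV.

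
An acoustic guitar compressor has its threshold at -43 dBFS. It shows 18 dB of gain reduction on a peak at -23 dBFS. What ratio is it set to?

Input overshoot = -23 − (-43) = 20 dB.
Output overshoot = 20 − 18 = 2 dB.
Ratio = input overshoot / output overshoot = 20 / 2 = 10.

10:1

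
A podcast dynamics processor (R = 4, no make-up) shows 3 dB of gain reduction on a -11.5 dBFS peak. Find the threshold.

-15.5 dBFS

Input is 4 dB above T (since output overshoot × R = input overshoot: (-14.5 − T)·4 = -11.5 − T gives T = -15.5 dBFS).
Check: -15.5 + (-11.5 − (-15.5))/4 = -15.5 + 1 = -14.5 dBFS. ✓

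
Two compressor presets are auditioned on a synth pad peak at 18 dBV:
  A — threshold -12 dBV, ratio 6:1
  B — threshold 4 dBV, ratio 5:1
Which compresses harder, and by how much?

A, by 13.8 dB

A: 30 dB over, compressed to 5 dB over, so 25 dB of GR.
B: 14 dB over, compressed to 2.8 dB over, so 11.2 dB of GR.
A reduces 13.8 dB more.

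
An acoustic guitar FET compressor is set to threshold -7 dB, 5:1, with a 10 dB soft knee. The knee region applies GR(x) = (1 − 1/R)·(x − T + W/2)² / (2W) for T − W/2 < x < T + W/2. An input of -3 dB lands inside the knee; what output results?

x − T + W/2 = -3 − (-7) + 5 = 9.
GR = (1 − 1/5) × 9² / 20 = 0.8 × 81 / 20 = 3.24 dB.
Output = -3 − 3.24 = -6.24 dB.

-6.24 dB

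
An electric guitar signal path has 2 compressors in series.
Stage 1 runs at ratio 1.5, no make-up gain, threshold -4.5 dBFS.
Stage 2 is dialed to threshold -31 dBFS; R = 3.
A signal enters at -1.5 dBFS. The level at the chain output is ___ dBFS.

Stage 1: overshoot 3 dB → 3/1.5 = 2 dB → -2.5 dBFS.
Stage 2: -2.5 dBFS is 28.5 dB over -31 dBFS; at 3:1 that becomes 9.5 dB over, giving -21.5 dBFS.

-21.5 dBFS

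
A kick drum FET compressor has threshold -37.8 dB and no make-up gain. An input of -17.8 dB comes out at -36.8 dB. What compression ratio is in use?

Input overshoot = -17.8 − (-37.8) = 20 dB; output overshoot = -36.8 − (-37.8) = 1 dB.
Ratio = 20 / 1 = 20.

20:1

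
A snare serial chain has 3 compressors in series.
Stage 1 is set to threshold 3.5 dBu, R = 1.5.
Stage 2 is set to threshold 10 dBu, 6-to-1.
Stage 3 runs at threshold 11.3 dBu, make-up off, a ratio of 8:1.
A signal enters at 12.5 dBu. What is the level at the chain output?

9.5 dBu

Stage 1: 12.5 dBu is 9 dB over 3.5 dBu; at 1.5:1 that becomes 6 dB over, giving 9.5 dBu.
Stage 2: 9.5 dBu is at or below the 10 dBu threshold — no compression; output 9.5 dBu.
Stage 3: 9.5 dBu ≤ 11.3 dBu, so stage 3 doesn't engage; output 9.5 dBu.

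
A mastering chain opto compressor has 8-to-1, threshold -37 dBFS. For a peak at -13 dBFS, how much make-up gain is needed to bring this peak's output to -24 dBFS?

The peak compresses to -37 + 24/8 = -34 dBFS.
To reach -24 dBFS requires -24 − (-34) = 10 dB of make-up.

10 dB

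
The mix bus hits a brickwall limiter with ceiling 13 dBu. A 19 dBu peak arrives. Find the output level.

13 dBu

The limiter clamps the peak to its 13 dBu ceiling.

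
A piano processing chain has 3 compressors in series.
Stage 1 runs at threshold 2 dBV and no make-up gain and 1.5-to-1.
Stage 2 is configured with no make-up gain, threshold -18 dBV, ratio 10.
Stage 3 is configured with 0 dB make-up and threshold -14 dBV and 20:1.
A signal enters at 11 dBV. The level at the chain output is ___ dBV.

-15.4 dBV

Stage 1: overshoot 9 dB → 9/1.5 = 6 dB → 8 dBV.
Stage 2: 26 dB above -18 dBV, reduced 10:1 to 2.6 dB above → -15.4 dBV.
Stage 3: below threshold (-15.4 ≤ -14); passes unchanged; output -15.4 dBV.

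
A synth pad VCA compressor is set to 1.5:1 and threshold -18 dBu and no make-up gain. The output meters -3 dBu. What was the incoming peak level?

That's 15 dB above the -18 dBu threshold.
Input overshoot = R × output overshoot = 22.5 dB → input = -18 + 22.5 = 4.5 dBu.

4.5 dBu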